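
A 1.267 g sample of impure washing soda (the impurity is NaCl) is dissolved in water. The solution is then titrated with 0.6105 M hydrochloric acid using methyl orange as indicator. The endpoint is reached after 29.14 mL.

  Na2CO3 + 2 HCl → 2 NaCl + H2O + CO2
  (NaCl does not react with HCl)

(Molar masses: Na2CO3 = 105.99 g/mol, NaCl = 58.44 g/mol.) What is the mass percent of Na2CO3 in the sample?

74.41 %

n(HCl) = 0.02914 × 0.6105 = 0.01779 mol
Let x = n(Na2CO3), y = n(NaCl).
Titrant: 2x = 0.01779;  mass: 105.99x + 58.44y = 1.267
Solving, x = 8.895 × 10^-3 mol, y = 5.548 × 10^-3 mol
mass of Na2CO3 = 8.895 × 10^-3 × 105.99 = 0.9428 g
% Na2CO3 = 0.9428 / 1.267 × 100 = 74.41 %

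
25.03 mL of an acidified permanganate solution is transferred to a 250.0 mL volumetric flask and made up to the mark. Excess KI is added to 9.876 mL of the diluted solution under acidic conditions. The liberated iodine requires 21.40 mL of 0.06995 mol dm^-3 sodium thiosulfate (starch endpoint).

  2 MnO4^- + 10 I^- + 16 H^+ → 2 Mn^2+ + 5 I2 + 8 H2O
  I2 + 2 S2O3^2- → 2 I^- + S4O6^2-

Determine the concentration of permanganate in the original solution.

n(S2O3^2-) = 0.02140 × 0.06995 = 1.497 × 10^-3 mol
n(I2) = n(S2O3^2-)/2 = 7.485 × 10^-4 mol
From the 2:5 ratio, n(MnO4^-) in the aliquot = 2/5 × 7.485 × 10^-4 = 2.994 × 10^-4 mol
[MnO4^-]_dilute = 2.994 × 10^-4 / 0.009876 = 0.03031 mol/L
[MnO4^-]_original = 0.03031 × 250.0/25.03 = 0.3028 mol/L

0.3028 mol/L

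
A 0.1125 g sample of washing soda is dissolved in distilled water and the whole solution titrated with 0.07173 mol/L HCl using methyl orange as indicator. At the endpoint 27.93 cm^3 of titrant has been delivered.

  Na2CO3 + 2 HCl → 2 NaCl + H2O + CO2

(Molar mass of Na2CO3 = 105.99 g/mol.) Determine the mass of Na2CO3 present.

0.1062 g

n(HCl) = 0.02793 L × 0.07173 mol/L = 2.003 × 10^-3 mol
From the 1:2 ratio, n(Na2CO3) = 1/2 × 2.003 × 10^-3 = 1.002 × 10^-3 mol
mass of Na2CO3 = 1.002 × 10^-3 × 105.99 g/mol = 0.1062 g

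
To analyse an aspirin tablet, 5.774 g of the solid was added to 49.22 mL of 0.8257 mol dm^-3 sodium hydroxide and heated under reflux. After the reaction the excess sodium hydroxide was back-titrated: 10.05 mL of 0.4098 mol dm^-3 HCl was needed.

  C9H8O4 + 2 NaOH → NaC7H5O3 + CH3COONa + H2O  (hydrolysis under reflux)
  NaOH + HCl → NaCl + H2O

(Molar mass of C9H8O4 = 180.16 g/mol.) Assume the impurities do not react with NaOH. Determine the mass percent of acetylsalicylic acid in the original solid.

56.98 %

n(NaOH) added = 0.04922 × 0.8257 = 0.04064 mol
n(HCl) used in back-titration = 0.01005 × 0.4098 = 4.118 × 10^-3 mol
n(NaOH) left over = 4.118 × 10^-3 mol (1:1 ratio)
n(NaOH) consumed by analyte = 0.04064 − 4.118 × 10^-3 = 0.03652 mol
From the 1:2 ratio, n(C9H8O4) = 1/2 × 0.03652 = 0.01826 mol
mass of C9H8O4 = 0.01826 × 180.16 = 3.290 g
% C9H8O4 = 3.290 / 5.774 × 100 = 56.98 %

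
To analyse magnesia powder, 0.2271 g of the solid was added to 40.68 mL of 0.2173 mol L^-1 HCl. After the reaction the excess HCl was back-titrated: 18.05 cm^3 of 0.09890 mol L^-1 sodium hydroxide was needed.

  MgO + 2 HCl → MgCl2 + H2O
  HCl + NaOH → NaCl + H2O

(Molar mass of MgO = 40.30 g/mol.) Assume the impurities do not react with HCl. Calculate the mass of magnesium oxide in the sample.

0.1422 g

n(HCl) added = 0.04068 × 0.2173 = 8.840 × 10^-3 mol
n(NaOH) used in back-titration = 0.01805 × 0.09890 = 1.785 × 10^-3 mol
n(HCl) left over = 1.785 × 10^-3 mol (1:1 ratio)
n(HCl) consumed by analyte = 8.840 × 10^-3 − 1.785 × 10^-3 = 7.055 × 10^-3 mol
From the 1:2 ratio, n(MgO) = 1/2 × 7.055 × 10^-3 = 3.527 × 10^-3 mol
mass of MgO = 3.527 × 10^-3 × 40.30 = 0.1422 g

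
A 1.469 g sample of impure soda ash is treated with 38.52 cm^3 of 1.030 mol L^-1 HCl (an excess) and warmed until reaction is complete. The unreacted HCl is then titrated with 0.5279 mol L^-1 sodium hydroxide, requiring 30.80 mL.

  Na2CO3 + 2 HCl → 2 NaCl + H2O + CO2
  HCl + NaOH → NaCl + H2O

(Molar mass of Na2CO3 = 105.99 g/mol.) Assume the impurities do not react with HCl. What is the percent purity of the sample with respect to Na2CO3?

n(HCl) added = 0.03852 × 1.030 = 0.03968 mol
n(NaOH) used in back-titration = 0.03080 × 0.5279 = 0.01626 mol
n(HCl) left over = 0.01626 mol (1:1 ratio)
n(HCl) consumed by analyte = 0.03968 − 0.01626 = 0.02342 mol
From the 1:2 ratio, n(Na2CO3) = 1/2 × 0.02342 = 0.01171 mol
mass of Na2CO3 = 0.01171 × 105.99 = 1.241 g
% Na2CO3 = 1.241 / 1.469 × 100 = 84.48 %

84.48 %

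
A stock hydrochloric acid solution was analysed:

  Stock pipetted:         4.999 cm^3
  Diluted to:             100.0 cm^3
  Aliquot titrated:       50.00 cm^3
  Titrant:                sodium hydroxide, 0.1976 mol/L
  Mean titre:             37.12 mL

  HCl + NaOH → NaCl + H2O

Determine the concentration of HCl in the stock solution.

n(NaOH) = 0.03712 × 0.1976 = 7.335 × 10^-3 mol
n(HCl) in the aliquot = 7.335 × 10^-3 mol (1:1 ratio)
[HCl]_dilute = 7.335 × 10^-3 / 0.05000 = 0.1467 mol/L
Dilution factor = 100.0 / 4.999 = 20.00
[HCl]_stock = 0.1467 × 20.00 = 2.935 mol/L

2.935 mol/L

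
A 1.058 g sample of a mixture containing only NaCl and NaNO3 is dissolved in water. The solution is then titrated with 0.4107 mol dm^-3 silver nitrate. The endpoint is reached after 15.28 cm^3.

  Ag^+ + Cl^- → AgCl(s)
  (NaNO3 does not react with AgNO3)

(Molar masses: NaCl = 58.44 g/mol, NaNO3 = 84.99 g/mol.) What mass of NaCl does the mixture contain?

0.3667 g

n(AgNO3) = 0.01528 × 0.4107 = 6.275 × 10^-3 mol
Let x = n(NaCl), y = n(NaNO3).
Titrant: 1x = 6.275 × 10^-3;  mass: 58.44x + 84.99y = 1.058
Solving, x = 6.275 × 10^-3 mol, y = 8.133 × 10^-3 mol
mass of NaCl = 6.275 × 10^-3 × 58.44 = 0.3667 g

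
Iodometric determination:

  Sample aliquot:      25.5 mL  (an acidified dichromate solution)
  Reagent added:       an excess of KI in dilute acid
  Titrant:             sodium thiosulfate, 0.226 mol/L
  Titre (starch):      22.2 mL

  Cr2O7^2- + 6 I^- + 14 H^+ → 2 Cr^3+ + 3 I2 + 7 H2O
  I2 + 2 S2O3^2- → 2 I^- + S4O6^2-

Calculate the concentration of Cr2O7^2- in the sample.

n(S2O3^2-) = 0.0222 × 0.226 = 5.02 × 10^-3 mol
n(I2) = n(S2O3^2-)/2 = 2.51 × 10^-3 mol
From the 1:3 ratio, n(Cr2O7^2-) in the aliquot = 1/3 × 2.51 × 10^-3 = 8.36 × 10^-4 mol
[Cr2O7^2-] = 8.36 × 10^-4 / 0.0255 = 0.0328 mol/L

0.0328 mol/L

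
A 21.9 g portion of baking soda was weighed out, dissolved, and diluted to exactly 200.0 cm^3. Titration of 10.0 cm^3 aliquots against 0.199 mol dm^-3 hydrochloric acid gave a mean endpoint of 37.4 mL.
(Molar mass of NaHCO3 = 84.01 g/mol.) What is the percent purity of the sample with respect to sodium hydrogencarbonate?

NaHCO3 + HCl → NaCl + H2O + CO2
n(HCl) per titration = 0.0374 × 0.199 = 7.44 × 10^-3 mol
n(NaHCO3) in each aliquot = 7.44 × 10^-3 mol (1:1 ratio)
n(NaHCO3) in the whole flask = 7.44 × 10^-3 × 200.0/10.0 = 0.149 mol
mass of NaHCO3 = 0.149 × 84.01 = 12.5 g
% NaHCO3 = 12.5 / 21.9 × 100 = 57.1 %

57.1 %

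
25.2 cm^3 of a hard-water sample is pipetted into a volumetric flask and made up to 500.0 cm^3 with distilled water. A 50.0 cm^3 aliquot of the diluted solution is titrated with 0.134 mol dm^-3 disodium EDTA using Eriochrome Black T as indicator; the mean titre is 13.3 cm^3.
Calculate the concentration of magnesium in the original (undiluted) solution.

Mg^2+ + EDTA^4- → [Mg(EDTA)]^2-
n(EDTA) = 0.0133 × 0.134 = 1.78 × 10^-3 mol
n(Mg2+) in the aliquot = 1.78 × 10^-3 mol (1:1 ratio)
[Mg2+]_dilute = 1.78 × 10^-3 / 0.0500 = 0.0356 mol/L
Dilution factor = 500.0 / 25.2 = 19.84
[Mg2+]_stock = 0.0356 × 19.84 = 0.707 mol/L

0.707 mol/L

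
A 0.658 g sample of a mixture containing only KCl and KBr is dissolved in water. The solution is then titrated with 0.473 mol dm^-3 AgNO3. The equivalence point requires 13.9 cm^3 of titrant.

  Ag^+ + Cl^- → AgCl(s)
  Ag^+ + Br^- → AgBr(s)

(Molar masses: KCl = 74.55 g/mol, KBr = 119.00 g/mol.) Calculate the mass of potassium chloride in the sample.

0.209 g

n(AgNO3) = 0.0139 × 0.473 = 6.57 × 10^-3 mol
Let x = n(KCl), y = n(KBr).
Titrant: 1x + 1y = 6.57 × 10^-3;  mass: 74.55x + 119.00y = 0.658
Solving, x = 2.80 × 10^-3 mol, y = 3.78 × 10^-3 mol
mass of KCl = 2.80 × 10^-3 × 74.55 = 0.209 g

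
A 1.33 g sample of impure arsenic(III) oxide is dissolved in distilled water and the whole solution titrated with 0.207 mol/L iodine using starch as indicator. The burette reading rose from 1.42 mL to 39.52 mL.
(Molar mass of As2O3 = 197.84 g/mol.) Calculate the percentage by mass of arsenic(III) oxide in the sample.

58.7 %

As2O3 + 2 I2 + 2 H2O → As2O5 + 4 HI
n(I2) = 0.0381 L × 0.207 mol/L = 7.89 × 10^-3 mol
From the 1:2 ratio, n(As2O3) = 1/2 × 7.89 × 10^-3 = 3.94 × 10^-3 mol
mass of As2O3 = 3.94 × 10^-3 × 197.84 g/mol = 0.780 g
% As2O3 = 0.780 / 1.33 × 100 = 58.7 %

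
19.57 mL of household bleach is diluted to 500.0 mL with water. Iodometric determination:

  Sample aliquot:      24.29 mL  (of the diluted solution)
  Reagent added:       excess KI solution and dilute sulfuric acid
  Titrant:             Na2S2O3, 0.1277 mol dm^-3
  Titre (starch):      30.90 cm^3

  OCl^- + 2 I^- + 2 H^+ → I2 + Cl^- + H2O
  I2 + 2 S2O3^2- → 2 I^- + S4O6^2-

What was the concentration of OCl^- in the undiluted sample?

2.075 mol/L

n(S2O3^2-) = 0.03090 × 0.1277 = 3.946 × 10^-3 mol
n(I2) = n(S2O3^2-)/2 = 1.973 × 10^-3 mol
n(OCl^-) in the aliquot = 1.973 × 10^-3 mol (1:1 ratio)
[OCl^-]_dilute = 1.973 × 10^-3 / 0.02429 = 0.08123 mol/L
[OCl^-]_original = 0.08123 × 500.0/19.57 = 2.075 mol/L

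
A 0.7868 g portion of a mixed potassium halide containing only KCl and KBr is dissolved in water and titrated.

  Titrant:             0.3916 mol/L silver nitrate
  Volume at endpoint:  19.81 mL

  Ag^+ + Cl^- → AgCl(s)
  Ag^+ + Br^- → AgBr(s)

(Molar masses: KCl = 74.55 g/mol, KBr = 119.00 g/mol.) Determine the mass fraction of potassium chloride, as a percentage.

29.07 %

n(AgNO3) = 0.01981 × 0.3916 = 7.758 × 10^-3 mol
Let x = n(KCl), y = n(KBr).
Titrant: 1x + 1y = 7.758 × 10^-3;  mass: 74.55x + 119.00y = 0.7868
Solving, x = 3.068 × 10^-3 mol, y = 4.690 × 10^-3 mol
mass of KCl = 3.068 × 10^-3 × 74.55 = 0.2287 g
% KCl = 0.2287 / 0.7868 × 100 = 29.07 %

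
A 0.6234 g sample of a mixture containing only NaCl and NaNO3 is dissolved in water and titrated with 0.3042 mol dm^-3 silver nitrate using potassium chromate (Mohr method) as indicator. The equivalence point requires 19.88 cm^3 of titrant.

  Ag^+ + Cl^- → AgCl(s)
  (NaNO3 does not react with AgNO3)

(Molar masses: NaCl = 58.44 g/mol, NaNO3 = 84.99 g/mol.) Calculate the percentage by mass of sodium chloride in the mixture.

56.69 %

n(AgNO3) = 0.01988 × 0.3042 = 6.047 × 10^-3 mol
Let x = n(NaCl), y = n(NaNO3).
Titrant: 1x = 6.047 × 10^-3;  mass: 58.44x + 84.99y = 0.6234
Solving, x = 6.047 × 10^-3 mol, y = 3.177 × 10^-3 mol
mass of NaCl = 6.047 × 10^-3 × 58.44 = 0.3534 g
% NaCl = 0.3534 / 0.6234 × 100 = 56.69 %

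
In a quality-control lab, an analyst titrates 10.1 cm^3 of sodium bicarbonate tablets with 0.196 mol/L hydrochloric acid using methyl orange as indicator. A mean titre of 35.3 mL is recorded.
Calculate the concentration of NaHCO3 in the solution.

0.685 mol/L

NaHCO3 + HCl → NaCl + H2O + CO2
n(HCl) = 0.0353 L × 0.196 mol/L = 6.92 × 10^-3 mol
n(NaHCO3) = 6.92 × 10^-3 mol (1:1 mole ratio)
[NaHCO3] = 6.92 × 10^-3 mol / 0.0101 L = 0.685 mol/L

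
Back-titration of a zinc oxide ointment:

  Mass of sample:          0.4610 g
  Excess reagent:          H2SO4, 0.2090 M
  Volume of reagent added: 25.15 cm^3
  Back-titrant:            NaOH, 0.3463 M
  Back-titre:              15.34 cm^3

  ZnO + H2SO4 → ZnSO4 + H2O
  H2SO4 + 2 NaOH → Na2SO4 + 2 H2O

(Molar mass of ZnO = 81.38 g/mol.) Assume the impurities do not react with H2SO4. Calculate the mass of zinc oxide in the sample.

n(H2SO4) added = 0.02515 × 0.2090 = 5.256 × 10^-3 mol
n(NaOH) used in back-titration = 0.01534 × 0.3463 = 5.312 × 10^-3 mol
From the 1:2 ratio, n(H2SO4) left over = 1/2 × 5.312 × 10^-3 = 2.656 × 10^-3 mol
n(H2SO4) consumed by analyte = 5.256 × 10^-3 − 2.656 × 10^-3 = 2.600 × 10^-3 mol
n(ZnO) = 2.600 × 10^-3 mol (1:1 ratio)
mass of ZnO = 2.600 × 10^-3 × 81.38 = 0.2116 g

0.2116 g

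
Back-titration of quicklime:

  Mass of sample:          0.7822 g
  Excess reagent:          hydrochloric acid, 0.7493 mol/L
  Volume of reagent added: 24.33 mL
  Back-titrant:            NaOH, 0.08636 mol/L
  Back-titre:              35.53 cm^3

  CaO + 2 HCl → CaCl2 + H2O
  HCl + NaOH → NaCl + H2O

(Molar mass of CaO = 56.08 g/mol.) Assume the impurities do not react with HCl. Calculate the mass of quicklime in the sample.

0.4251 g

n(HCl) added = 0.02433 × 0.7493 = 0.01823 mol
n(NaOH) used in back-titration = 0.03553 × 0.08636 = 3.068 × 10^-3 mol
n(HCl) left over = 3.068 × 10^-3 mol (1:1 ratio)
n(HCl) consumed by analyte = 0.01823 − 3.068 × 10^-3 = 0.01516 mol
From the 1:2 ratio, n(CaO) = 1/2 × 0.01516 = 7.581 × 10^-3 mol
mass of CaO = 7.581 × 10^-3 × 56.08 = 0.4251 g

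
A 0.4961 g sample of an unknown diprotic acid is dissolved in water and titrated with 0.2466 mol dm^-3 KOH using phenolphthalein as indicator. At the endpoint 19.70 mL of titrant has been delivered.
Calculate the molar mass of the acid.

n(KOH) = 0.01970 L × 0.2466 mol/L = 4.858 × 10^-3 mol
From the 1:2 ratio, n(H2A) = 1/2 × 4.858 × 10^-3 = 2.429 × 10^-3 mol
M = m / n = 0.4961 g / 2.429 × 10^-3 mol = 204.2 g/mol

204.2 g/mol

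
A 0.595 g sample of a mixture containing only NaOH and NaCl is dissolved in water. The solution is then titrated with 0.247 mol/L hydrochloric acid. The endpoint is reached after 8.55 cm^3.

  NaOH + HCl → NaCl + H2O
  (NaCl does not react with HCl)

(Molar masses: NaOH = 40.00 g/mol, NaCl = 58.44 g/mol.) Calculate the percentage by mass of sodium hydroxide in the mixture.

n(HCl) = 0.00855 × 0.247 = 2.11 × 10^-3 mol
Let x = n(NaOH), y = n(NaCl).
Titrant: 1x = 2.11 × 10^-3;  mass: 40.00x + 58.44y = 0.595
Solving, x = 2.11 × 10^-3 mol, y = 8.74 × 10^-3 mol
mass of NaOH = 2.11 × 10^-3 × 40.00 = 0.0845 g
% NaOH = 0.0845 / 0.595 × 100 = 14.2 %

14.2 %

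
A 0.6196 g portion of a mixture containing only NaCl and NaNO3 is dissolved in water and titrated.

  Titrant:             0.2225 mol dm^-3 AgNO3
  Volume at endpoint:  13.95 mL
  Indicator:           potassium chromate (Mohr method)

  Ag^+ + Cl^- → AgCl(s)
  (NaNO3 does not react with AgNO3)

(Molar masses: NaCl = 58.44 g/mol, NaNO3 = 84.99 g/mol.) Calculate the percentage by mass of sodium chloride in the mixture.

n(AgNO3) = 0.01395 × 0.2225 = 3.104 × 10^-3 mol
Let x = n(NaCl), y = n(NaNO3).
Titrant: 1x = 3.104 × 10^-3;  mass: 58.44x + 84.99y = 0.6196
Solving, x = 3.104 × 10^-3 mol, y = 5.156 × 10^-3 mol
mass of NaCl = 3.104 × 10^-3 × 58.44 = 0.1814 g
% NaCl = 0.1814 / 0.6196 × 100 = 29.28 %

29.28 %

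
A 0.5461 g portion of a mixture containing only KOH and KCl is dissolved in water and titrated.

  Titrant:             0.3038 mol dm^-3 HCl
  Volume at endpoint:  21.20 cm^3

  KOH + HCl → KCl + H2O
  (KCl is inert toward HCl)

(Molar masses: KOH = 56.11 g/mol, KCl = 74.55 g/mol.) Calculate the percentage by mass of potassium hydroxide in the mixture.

n(HCl) = 0.02120 × 0.3038 = 6.441 × 10^-3 mol
Let x = n(KOH), y = n(KCl).
Titrant: 1x = 6.441 × 10^-3;  mass: 56.11x + 74.55y = 0.5461
Solving, x = 6.441 × 10^-3 mol, y = 2.478 × 10^-3 mol
mass of KOH = 6.441 × 10^-3 × 56.11 = 0.3614 g
% KOH = 0.3614 / 0.5461 × 100 = 66.17 %

66.17 %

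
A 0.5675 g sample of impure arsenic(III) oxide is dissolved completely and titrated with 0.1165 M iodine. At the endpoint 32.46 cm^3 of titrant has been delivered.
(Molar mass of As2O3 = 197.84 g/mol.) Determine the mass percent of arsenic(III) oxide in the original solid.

As2O3 + 2 I2 + 2 H2O → As2O5 + 4 HI
n(I2) = 0.03246 L × 0.1165 mol/L = 3.782 × 10^-3 mol
From the 1:2 ratio, n(As2O3) = 1/2 × 3.782 × 10^-3 = 1.891 × 10^-3 mol
mass of As2O3 = 1.891 × 10^-3 × 197.84 g/mol = 0.3741 g
% As2O3 = 0.3741 / 0.5675 × 100 = 65.92 %

65.92 %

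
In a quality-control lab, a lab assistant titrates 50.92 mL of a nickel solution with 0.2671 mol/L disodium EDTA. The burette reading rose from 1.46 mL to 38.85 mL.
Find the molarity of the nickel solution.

0.1961 mol/L

Ni^2+ + EDTA^4- → [Ni(EDTA)]^2-
n(EDTA) = 0.03739 L × 0.2671 mol/L = 9.987 × 10^-3 mol
n(Ni2+) = 9.987 × 10^-3 mol (1:1 mole ratio)
[Ni2+] = 9.987 × 10^-3 mol / 0.05092 L = 0.1961 mol/L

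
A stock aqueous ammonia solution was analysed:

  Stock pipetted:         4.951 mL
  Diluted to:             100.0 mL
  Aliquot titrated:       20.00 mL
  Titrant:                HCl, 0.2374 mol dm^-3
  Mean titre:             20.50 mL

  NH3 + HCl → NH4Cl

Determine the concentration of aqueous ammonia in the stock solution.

4.915 mol/L

n(HCl) = 0.02050 × 0.2374 = 4.867 × 10^-3 mol
n(NH3) in the aliquot = 4.867 × 10^-3 mol (1:1 ratio)
[NH3]_dilute = 4.867 × 10^-3 / 0.02000 = 0.2433 mol/L
Dilution factor = 100.0 / 4.951 = 20.20
[NH3]_stock = 0.2433 × 20.20 = 4.915 mol/L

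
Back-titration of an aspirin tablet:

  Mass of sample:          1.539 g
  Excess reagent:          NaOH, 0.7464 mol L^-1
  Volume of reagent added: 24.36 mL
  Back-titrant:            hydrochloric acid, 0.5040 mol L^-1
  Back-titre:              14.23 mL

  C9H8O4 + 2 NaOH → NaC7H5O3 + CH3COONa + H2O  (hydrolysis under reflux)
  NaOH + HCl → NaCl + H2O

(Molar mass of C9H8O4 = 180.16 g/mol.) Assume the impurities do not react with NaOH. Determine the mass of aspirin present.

n(NaOH) added = 0.02436 × 0.7464 = 0.01818 mol
n(HCl) used in back-titration = 0.01423 × 0.5040 = 7.172 × 10^-3 mol
n(NaOH) left over = 7.172 × 10^-3 mol (1:1 ratio)
n(NaOH) consumed by analyte = 0.01818 − 7.172 × 10^-3 = 0.01101 mol
From the 1:2 ratio, n(C9H8O4) = 1/2 × 0.01101 = 5.505 × 10^-3 mol
mass of C9H8O4 = 5.505 × 10^-3 × 180.16 = 0.9918 g

0.9918 g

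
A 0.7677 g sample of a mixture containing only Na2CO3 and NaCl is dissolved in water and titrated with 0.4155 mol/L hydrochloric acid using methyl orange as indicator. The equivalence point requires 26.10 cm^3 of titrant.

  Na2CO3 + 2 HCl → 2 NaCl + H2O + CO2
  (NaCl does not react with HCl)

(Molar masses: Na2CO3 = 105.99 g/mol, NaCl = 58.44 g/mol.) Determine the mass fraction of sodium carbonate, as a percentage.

74.86 %

n(HCl) = 0.02610 × 0.4155 = 0.01084 mol
Let x = n(Na2CO3), y = n(NaCl).
Titrant: 2x = 0.01084;  mass: 105.99x + 58.44y = 0.7677
Solving, x = 5.422 × 10^-3 mol, y = 3.302 × 10^-3 mol
mass of Na2CO3 = 5.422 × 10^-3 × 105.99 = 0.5747 g
% Na2CO3 = 0.5747 / 0.7677 × 100 = 74.86 %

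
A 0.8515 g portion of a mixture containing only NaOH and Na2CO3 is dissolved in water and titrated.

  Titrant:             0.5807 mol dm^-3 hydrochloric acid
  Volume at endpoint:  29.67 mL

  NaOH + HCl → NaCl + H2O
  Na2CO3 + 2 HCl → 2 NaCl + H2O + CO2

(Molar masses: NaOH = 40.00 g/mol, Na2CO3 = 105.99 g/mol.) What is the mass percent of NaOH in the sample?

22.26 %

n(HCl) = 0.02967 × 0.5807 = 0.01723 mol
Let x = n(NaOH), y = n(Na2CO3).
Titrant: 1x + 2y = 0.01723;  mass: 40.00x + 105.99y = 0.8515
Solving, x = 4.738 × 10^-3 mol, y = 6.246 × 10^-3 mol
mass of NaOH = 4.738 × 10^-3 × 40.00 = 0.1895 g
% NaOH = 0.1895 / 0.8515 × 100 = 22.26 %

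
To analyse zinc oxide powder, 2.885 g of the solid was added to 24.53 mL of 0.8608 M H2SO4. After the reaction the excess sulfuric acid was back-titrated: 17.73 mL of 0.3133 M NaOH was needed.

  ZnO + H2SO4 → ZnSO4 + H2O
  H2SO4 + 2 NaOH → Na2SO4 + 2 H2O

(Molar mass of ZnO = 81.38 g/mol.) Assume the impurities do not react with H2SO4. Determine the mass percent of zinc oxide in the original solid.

n(H2SO4) added = 0.02453 × 0.8608 = 0.02112 mol
n(NaOH) used in back-titration = 0.01773 × 0.3133 = 5.555 × 10^-3 mol
From the 1:2 ratio, n(H2SO4) left over = 1/2 × 5.555 × 10^-3 = 2.777 × 10^-3 mol
n(H2SO4) consumed by analyte = 0.02112 − 2.777 × 10^-3 = 0.01834 mol
n(ZnO) = 0.01834 mol (1:1 ratio)
mass of ZnO = 0.01834 × 81.38 = 1.492 g
% ZnO = 1.492 / 2.885 × 100 = 51.73 %

51.73 %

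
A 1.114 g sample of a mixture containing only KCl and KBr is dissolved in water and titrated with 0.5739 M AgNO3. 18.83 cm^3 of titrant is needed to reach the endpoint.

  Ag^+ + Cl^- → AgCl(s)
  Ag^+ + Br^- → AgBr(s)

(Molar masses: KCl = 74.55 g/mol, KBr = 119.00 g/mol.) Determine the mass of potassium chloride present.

0.2884 g

n(AgNO3) = 0.01883 × 0.5739 = 0.01081 mol
Let x = n(KCl), y = n(KBr).
Titrant: 1x + 1y = 0.01081;  mass: 74.55x + 119.00y = 1.114
Solving, x = 3.869 × 10^-3 mol, y = 6.938 × 10^-3 mol
mass of KCl = 3.869 × 10^-3 × 74.55 = 0.2884 g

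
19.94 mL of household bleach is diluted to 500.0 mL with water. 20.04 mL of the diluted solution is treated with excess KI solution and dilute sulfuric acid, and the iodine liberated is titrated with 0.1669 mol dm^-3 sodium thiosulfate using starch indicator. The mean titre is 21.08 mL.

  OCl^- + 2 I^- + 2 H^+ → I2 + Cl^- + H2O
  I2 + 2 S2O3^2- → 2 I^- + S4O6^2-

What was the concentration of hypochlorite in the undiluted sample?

2.201 mol/L

n(S2O3^2-) = 0.02108 × 0.1669 = 3.518 × 10^-3 mol
n(I2) = n(S2O3^2-)/2 = 1.759 × 10^-3 mol
n(OCl^-) in the aliquot = 1.759 × 10^-3 mol (1:1 ratio)
[OCl^-]_dilute = 1.759 × 10^-3 / 0.02004 = 0.08778 mol/L
[OCl^-]_original = 0.08778 × 500.0/19.94 = 2.201 mol/L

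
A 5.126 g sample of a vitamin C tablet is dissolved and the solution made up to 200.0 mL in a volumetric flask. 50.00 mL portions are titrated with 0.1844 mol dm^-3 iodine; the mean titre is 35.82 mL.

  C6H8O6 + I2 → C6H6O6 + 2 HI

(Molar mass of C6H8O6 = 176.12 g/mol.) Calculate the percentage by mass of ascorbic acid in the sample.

n(I2) per titration = 0.03582 × 0.1844 = 6.605 × 10^-3 mol
n(C6H8O6) in each aliquot = 6.605 × 10^-3 mol (1:1 ratio)
n(C6H8O6) in the whole flask = 6.605 × 10^-3 × 200.0/50.00 = 0.02642 mol
mass of C6H8O6 = 0.02642 × 176.12 = 4.653 g
% C6H8O6 = 4.653 / 5.126 × 100 = 90.78 %

90.78 %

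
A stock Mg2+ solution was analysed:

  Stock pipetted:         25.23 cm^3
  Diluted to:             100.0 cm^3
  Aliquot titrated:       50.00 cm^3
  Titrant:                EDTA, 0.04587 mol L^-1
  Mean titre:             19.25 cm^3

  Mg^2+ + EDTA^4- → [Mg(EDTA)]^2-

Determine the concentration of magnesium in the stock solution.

n(EDTA) = 0.01925 × 0.04587 = 8.830 × 10^-4 mol
n(Mg2+) in the aliquot = 8.830 × 10^-4 mol (1:1 ratio)
[Mg2+]_dilute = 8.830 × 10^-4 / 0.05000 = 0.01766 mol/L
Dilution factor = 100.0 / 25.23 = 3.964
[Mg2+]_stock = 0.01766 × 3.964 = 0.07000 mol/L

0.07000 mol/L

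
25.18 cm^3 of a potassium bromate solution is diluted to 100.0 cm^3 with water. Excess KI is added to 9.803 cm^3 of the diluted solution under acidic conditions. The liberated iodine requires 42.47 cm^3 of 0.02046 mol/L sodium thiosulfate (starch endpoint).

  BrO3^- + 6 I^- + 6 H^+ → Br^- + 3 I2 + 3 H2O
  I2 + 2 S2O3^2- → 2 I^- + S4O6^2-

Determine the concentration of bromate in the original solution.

0.05867 mol/L

n(S2O3^2-) = 0.04247 × 0.02046 = 8.689 × 10^-4 mol
n(I2) = n(S2O3^2-)/2 = 4.345 × 10^-4 mol
From the 1:3 ratio, n(BrO3^-) in the aliquot = 1/3 × 4.345 × 10^-4 = 1.448 × 10^-4 mol
[BrO3^-]_dilute = 1.448 × 10^-4 / 0.009803 = 0.01477 mol/L
[BrO3^-]_original = 0.01477 × 100.0/25.18 = 0.05867 mol/L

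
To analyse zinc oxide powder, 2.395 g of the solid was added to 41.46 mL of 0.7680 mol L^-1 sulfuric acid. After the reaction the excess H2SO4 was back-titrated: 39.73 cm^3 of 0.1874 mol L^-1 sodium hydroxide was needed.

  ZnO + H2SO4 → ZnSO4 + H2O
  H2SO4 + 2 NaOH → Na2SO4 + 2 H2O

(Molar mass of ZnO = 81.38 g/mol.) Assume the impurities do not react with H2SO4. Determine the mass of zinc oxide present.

n(H2SO4) added = 0.04146 × 0.7680 = 0.03184 mol
n(NaOH) used in back-titration = 0.03973 × 0.1874 = 7.445 × 10^-3 mol
From the 1:2 ratio, n(H2SO4) left over = 1/2 × 7.445 × 10^-3 = 3.723 × 10^-3 mol
n(H2SO4) consumed by analyte = 0.03184 − 3.723 × 10^-3 = 0.02812 mol
n(ZnO) = 0.02812 mol (1:1 ratio)
mass of ZnO = 0.02812 × 81.38 = 2.288 g

2.288 g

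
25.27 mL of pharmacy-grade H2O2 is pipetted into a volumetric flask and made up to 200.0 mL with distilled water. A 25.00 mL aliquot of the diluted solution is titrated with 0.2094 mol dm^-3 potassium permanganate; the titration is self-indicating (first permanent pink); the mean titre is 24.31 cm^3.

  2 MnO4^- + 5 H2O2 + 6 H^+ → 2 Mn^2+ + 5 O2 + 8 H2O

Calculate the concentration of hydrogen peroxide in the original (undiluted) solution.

4.029 mol/L

n(KMnO4) = 0.02431 × 0.2094 = 5.091 × 10^-3 mol
From the 5:2 ratio, n(H2O2) in the aliquot = 5/2 × 5.091 × 10^-3 = 0.01273 mol
[H2O2]_dilute = 0.01273 / 0.02500 = 0.5091 mol/L
Dilution factor = 200.0 / 25.27 = 7.915
[H2O2]_stock = 0.5091 × 7.915 = 4.029 mol/L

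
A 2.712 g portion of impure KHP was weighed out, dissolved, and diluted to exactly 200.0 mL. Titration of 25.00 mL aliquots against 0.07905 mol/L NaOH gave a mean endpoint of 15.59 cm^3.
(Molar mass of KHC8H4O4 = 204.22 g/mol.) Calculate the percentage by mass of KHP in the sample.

74.24 %

KHC8H4O4 + NaOH → KNaC8H4O4 + H2O
n(NaOH) per titration = 0.01559 × 0.07905 = 1.232 × 10^-3 mol
n(KHC8H4O4) in each aliquot = 1.232 × 10^-3 mol (1:1 ratio)
n(KHC8H4O4) in the whole flask = 1.232 × 10^-3 × 200.0/25.00 = 9.859 × 10^-3 mol
mass of KHC8H4O4 = 9.859 × 10^-3 × 204.22 = 2.013 g
% KHC8H4O4 = 2.013 / 2.712 × 100 = 74.24 %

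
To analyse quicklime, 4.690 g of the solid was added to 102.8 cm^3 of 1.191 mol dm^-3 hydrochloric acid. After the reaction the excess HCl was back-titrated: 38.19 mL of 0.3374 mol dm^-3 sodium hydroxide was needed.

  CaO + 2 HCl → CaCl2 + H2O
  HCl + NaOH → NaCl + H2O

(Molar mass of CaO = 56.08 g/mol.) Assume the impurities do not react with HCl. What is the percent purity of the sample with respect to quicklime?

n(HCl) added = 0.1028 × 1.191 = 0.1224 mol
n(NaOH) used in back-titration = 0.03819 × 0.3374 = 0.01289 mol
n(HCl) left over = 0.01289 mol (1:1 ratio)
n(HCl) consumed by analyte = 0.1224 − 0.01289 = 0.1095 mol
From the 1:2 ratio, n(CaO) = 1/2 × 0.1095 = 0.05477 mol
mass of CaO = 0.05477 × 56.08 = 3.072 g
% CaO = 3.072 / 4.690 × 100 = 65.50 %

65.50 %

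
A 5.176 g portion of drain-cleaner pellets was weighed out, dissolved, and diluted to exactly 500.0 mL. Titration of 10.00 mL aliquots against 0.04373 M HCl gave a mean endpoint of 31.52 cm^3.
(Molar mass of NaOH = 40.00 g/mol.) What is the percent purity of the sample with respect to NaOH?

NaOH + HCl → NaCl + H2O
n(HCl) per titration = 0.03152 × 0.04373 = 1.378 × 10^-3 mol
n(NaOH) in each aliquot = 1.378 × 10^-3 mol (1:1 ratio)
n(NaOH) in the whole flask = 1.378 × 10^-3 × 500.0/10.00 = 0.06892 mol
mass of NaOH = 0.06892 × 40.00 = 2.757 g
% NaOH = 2.757 / 5.176 × 100 = 53.26 %

53.26 %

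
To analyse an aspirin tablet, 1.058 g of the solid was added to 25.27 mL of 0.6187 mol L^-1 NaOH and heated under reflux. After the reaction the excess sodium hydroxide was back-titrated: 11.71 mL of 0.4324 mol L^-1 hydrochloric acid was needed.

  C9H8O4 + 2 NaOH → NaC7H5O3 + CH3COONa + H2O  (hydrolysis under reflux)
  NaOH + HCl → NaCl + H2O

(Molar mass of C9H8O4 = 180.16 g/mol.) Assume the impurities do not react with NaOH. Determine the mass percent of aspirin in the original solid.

90.00 %

n(NaOH) added = 0.02527 × 0.6187 = 0.01563 mol
n(HCl) used in back-titration = 0.01171 × 0.4324 = 5.063 × 10^-3 mol
n(NaOH) left over = 5.063 × 10^-3 mol (1:1 ratio)
n(NaOH) consumed by analyte = 0.01563 − 5.063 × 10^-3 = 0.01057 mol
From the 1:2 ratio, n(C9H8O4) = 1/2 × 0.01057 = 5.286 × 10^-3 mol
mass of C9H8O4 = 5.286 × 10^-3 × 180.16 = 0.9522 g
% C9H8O4 = 0.9522 / 1.058 × 100 = 90.00 %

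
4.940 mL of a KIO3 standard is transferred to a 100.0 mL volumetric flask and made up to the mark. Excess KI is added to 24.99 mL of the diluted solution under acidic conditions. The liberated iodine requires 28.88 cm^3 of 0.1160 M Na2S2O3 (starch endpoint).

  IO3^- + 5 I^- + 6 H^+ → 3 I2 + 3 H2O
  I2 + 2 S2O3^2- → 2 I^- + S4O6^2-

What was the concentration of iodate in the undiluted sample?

0.4523 M

n(S2O3^2-) = 0.02888 × 0.1160 = 3.350 × 10^-3 mol
n(I2) = n(S2O3^2-)/2 = 1.675 × 10^-3 mol
From the 1:3 ratio, n(IO3^-) in the aliquot = 1/3 × 1.675 × 10^-3 = 5.583 × 10^-4 mol
[IO3^-]_dilute = 5.583 × 10^-4 / 0.02499 = 0.02234 mol/L
[IO3^-]_original = 0.02234 × 100.0/4.940 = 0.4523 mol/L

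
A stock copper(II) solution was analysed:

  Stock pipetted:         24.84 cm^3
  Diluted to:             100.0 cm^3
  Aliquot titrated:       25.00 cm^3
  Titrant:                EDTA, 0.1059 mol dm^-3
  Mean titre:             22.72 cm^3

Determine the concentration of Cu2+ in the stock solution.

Cu^2+ + EDTA^4- → [Cu(EDTA)]^2-
n(EDTA) = 0.02272 × 0.1059 = 2.406 × 10^-3 mol
n(Cu2+) in the aliquot = 2.406 × 10^-3 mol (1:1 ratio)
[Cu2+]_dilute = 2.406 × 10^-3 / 0.02500 = 0.09624 mol/L
Dilution factor = 100.0 / 24.84 = 4.026
[Cu2+]_stock = 0.09624 × 4.026 = 0.3874 mol/L

0.3874 mol/L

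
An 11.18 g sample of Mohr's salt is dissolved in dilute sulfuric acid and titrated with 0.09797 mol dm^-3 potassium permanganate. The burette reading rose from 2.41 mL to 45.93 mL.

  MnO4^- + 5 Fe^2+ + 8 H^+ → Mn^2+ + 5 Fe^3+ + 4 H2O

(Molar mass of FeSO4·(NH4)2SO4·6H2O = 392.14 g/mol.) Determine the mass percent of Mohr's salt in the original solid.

n(KMnO4) = 0.04352 L × 0.09797 mol/L = 4.264 × 10^-3 mol
From the 5:1 ratio, n(FeSO4·(NH4)2SO4·6H2O) = 5/1 × 4.264 × 10^-3 = 0.02132 mol
mass of FeSO4·(NH4)2SO4·6H2O = 0.02132 × 392.14 g/mol = 8.360 g
% FeSO4·(NH4)2SO4·6H2O = 8.360 / 11.18 × 100 = 74.77 %

74.77 %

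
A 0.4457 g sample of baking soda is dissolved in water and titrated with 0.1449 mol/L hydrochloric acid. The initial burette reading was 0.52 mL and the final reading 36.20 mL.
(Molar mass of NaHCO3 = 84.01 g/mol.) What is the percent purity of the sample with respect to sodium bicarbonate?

NaHCO3 + HCl → NaCl + H2O + CO2
n(HCl) = 0.03568 L × 0.1449 mol/L = 5.170 × 10^-3 mol
n(NaHCO3) = 5.170 × 10^-3 mol (1:1 ratio)
mass of NaHCO3 = 5.170 × 10^-3 × 84.01 g/mol = 0.4343 g
% NaHCO3 = 0.4343 / 0.4457 × 100 = 97.45 %

97.45 %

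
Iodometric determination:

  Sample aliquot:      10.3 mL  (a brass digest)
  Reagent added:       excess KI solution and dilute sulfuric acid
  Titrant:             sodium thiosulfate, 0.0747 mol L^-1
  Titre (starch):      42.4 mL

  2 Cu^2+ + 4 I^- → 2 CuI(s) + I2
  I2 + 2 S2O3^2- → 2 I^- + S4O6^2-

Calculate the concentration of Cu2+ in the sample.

n(S2O3^2-) = 0.0424 × 0.0747 = 3.17 × 10^-3 mol
n(I2) = n(S2O3^2-)/2 = 1.58 × 10^-3 mol
From the 2:1 ratio, n(Cu2+) in the aliquot = 2/1 × 1.58 × 10^-3 = 3.17 × 10^-3 mol
[Cu2+] = 3.17 × 10^-3 / 0.0103 = 0.308 mol/L

0.308 mol/L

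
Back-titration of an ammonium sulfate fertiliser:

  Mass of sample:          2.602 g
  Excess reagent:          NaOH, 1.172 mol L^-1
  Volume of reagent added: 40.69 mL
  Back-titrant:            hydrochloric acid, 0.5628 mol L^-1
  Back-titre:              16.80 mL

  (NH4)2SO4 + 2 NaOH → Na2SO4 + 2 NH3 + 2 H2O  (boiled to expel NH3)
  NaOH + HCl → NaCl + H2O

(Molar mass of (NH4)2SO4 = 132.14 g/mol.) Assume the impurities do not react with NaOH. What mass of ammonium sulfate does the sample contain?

n(NaOH) added = 0.04069 × 1.172 = 0.04769 mol
n(HCl) used in back-titration = 0.01680 × 0.5628 = 9.455 × 10^-3 mol
n(NaOH) left over = 9.455 × 10^-3 mol (1:1 ratio)
n(NaOH) consumed by analyte = 0.04769 − 9.455 × 10^-3 = 0.03823 mol
From the 1:2 ratio, n((NH4)2SO4) = 1/2 × 0.03823 = 0.01912 mol
mass of (NH4)2SO4 = 0.01912 × 132.14 = 2.526 g

2.526 g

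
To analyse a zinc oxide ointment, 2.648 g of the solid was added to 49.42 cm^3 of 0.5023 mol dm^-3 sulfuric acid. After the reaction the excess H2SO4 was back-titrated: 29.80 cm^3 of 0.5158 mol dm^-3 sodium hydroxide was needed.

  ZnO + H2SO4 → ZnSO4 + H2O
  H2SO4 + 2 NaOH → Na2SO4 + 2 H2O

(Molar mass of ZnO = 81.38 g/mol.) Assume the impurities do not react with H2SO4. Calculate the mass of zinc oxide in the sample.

1.395 g

n(H2SO4) added = 0.04942 × 0.5023 = 0.02482 mol
n(NaOH) used in back-titration = 0.02980 × 0.5158 = 0.01537 mol
From the 1:2 ratio, n(H2SO4) left over = 1/2 × 0.01537 = 7.685 × 10^-3 mol
n(H2SO4) consumed by analyte = 0.02482 − 7.685 × 10^-3 = 0.01714 mol
n(ZnO) = 0.01714 mol (1:1 ratio)
mass of ZnO = 0.01714 × 81.38 = 1.395 g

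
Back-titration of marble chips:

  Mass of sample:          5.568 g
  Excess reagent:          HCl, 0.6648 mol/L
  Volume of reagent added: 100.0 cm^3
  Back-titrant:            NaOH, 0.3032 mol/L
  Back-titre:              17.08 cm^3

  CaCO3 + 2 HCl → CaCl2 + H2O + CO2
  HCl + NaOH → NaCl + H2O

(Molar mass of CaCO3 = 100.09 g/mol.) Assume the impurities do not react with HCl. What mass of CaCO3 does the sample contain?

n(HCl) added = 0.1000 × 0.6648 = 0.06648 mol
n(NaOH) used in back-titration = 0.01708 × 0.3032 = 5.179 × 10^-3 mol
n(HCl) left over = 5.179 × 10^-3 mol (1:1 ratio)
n(HCl) consumed by analyte = 0.06648 − 5.179 × 10^-3 = 0.06130 mol
From the 1:2 ratio, n(CaCO3) = 1/2 × 0.06130 = 0.03065 mol
mass of CaCO3 = 0.03065 × 100.09 = 3.068 g

3.068 g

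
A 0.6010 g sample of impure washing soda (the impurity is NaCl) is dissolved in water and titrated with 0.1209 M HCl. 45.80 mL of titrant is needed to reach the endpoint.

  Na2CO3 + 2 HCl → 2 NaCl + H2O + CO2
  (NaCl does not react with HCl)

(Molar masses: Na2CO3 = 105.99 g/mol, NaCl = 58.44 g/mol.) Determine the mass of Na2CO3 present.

n(HCl) = 0.04580 × 0.1209 = 5.537 × 10^-3 mol
Let x = n(Na2CO3), y = n(NaCl).
Titrant: 2x = 5.537 × 10^-3;  mass: 105.99x + 58.44y = 0.6010
Solving, x = 2.769 × 10^-3 mol, y = 5.263 × 10^-3 mol
mass of Na2CO3 = 2.769 × 10^-3 × 105.99 = 0.2934 g

0.2934 g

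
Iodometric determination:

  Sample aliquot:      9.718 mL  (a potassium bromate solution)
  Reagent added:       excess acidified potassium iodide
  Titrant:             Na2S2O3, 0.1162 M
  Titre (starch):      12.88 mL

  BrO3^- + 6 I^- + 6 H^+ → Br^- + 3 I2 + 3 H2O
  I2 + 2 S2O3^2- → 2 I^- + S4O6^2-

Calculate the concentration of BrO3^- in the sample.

n(S2O3^2-) = 0.01288 × 0.1162 = 1.497 × 10^-3 mol
n(I2) = n(S2O3^2-)/2 = 7.483 × 10^-4 mol
From the 1:3 ratio, n(BrO3^-) in the aliquot = 1/3 × 7.483 × 10^-4 = 2.494 × 10^-4 mol
[BrO3^-] = 2.494 × 10^-4 / 0.009718 = 0.02567 mol/L

0.02567 M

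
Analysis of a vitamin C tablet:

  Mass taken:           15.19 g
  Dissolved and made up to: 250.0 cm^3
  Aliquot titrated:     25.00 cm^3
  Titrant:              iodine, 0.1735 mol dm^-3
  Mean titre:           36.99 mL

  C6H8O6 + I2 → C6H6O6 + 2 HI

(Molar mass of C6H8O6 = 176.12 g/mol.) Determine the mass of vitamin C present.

n(I2) per titration = 0.03699 × 0.1735 = 6.418 × 10^-3 mol
n(C6H8O6) in each aliquot = 6.418 × 10^-3 mol (1:1 ratio)
n(C6H8O6) in the whole flask = 6.418 × 10^-3 × 250.0/25.00 = 0.06418 mol
mass of C6H8O6 = 0.06418 × 176.12 = 11.30 g

11.30 g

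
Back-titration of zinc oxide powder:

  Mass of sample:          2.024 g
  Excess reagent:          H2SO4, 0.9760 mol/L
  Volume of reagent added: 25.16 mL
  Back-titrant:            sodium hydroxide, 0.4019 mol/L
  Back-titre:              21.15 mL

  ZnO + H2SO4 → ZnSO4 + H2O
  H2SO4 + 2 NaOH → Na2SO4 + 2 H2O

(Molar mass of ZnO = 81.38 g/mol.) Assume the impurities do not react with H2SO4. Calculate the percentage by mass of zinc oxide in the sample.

n(H2SO4) added = 0.02516 × 0.9760 = 0.02456 mol
n(NaOH) used in back-titration = 0.02115 × 0.4019 = 8.500 × 10^-3 mol
From the 1:2 ratio, n(H2SO4) left over = 1/2 × 8.500 × 10^-3 = 4.250 × 10^-3 mol
n(H2SO4) consumed by analyte = 0.02456 − 4.250 × 10^-3 = 0.02031 mol
n(ZnO) = 0.02031 mol (1:1 ratio)
mass of ZnO = 0.02031 × 81.38 = 1.653 g
% ZnO = 1.653 / 2.024 × 100 = 81.65 %

81.65 %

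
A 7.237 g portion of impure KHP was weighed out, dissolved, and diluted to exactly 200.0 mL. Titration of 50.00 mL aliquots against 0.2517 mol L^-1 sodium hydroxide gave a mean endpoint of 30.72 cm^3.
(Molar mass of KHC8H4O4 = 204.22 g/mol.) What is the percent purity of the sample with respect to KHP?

KHC8H4O4 + NaOH → KNaC8H4O4 + H2O
n(NaOH) per titration = 0.03072 × 0.2517 = 7.732 × 10^-3 mol
n(KHC8H4O4) in each aliquot = 7.732 × 10^-3 mol (1:1 ratio)
n(KHC8H4O4) in the whole flask = 7.732 × 10^-3 × 200.0/50.00 = 0.03093 mol
mass of KHC8H4O4 = 0.03093 × 204.22 = 6.316 g
% KHC8H4O4 = 6.316 / 7.237 × 100 = 87.28 %

87.28 %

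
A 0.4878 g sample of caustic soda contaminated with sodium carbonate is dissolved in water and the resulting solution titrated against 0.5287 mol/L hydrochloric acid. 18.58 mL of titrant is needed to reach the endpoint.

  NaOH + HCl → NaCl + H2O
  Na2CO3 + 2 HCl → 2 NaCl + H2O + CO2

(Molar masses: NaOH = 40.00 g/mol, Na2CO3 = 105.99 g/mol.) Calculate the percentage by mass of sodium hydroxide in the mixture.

n(HCl) = 0.01858 × 0.5287 = 9.823 × 10^-3 mol
Let x = n(NaOH), y = n(Na2CO3).
Titrant: 1x + 2y = 9.823 × 10^-3;  mass: 40.00x + 105.99y = 0.4878
Solving, x = 2.523 × 10^-3 mol, y = 3.650 × 10^-3 mol
mass of NaOH = 2.523 × 10^-3 × 40.00 = 0.1009 g
% NaOH = 0.1009 / 0.4878 × 100 = 20.69 %

20.69 %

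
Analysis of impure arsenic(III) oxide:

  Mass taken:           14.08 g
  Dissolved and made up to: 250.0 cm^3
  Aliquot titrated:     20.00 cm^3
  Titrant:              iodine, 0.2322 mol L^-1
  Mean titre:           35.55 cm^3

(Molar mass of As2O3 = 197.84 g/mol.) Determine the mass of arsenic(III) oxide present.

As2O3 + 2 I2 + 2 H2O → As2O5 + 4 HI
n(I2) per titration = 0.03555 × 0.2322 = 8.255 × 10^-3 mol
From the 1:2 ratio, n(As2O3) in each aliquot = 1/2 × 8.255 × 10^-3 = 4.127 × 10^-3 mol
n(As2O3) in the whole flask = 4.127 × 10^-3 × 250.0/20.00 = 0.05159 mol
mass of As2O3 = 0.05159 × 197.84 = 10.21 g

10.21 g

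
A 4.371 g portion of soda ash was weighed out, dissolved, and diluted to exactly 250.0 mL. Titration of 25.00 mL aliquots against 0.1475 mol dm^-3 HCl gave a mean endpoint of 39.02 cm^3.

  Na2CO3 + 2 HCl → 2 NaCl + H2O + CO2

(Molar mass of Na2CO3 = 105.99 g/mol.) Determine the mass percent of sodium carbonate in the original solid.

n(HCl) per titration = 0.03902 × 0.1475 = 5.755 × 10^-3 mol
From the 1:2 ratio, n(Na2CO3) in each aliquot = 1/2 × 5.755 × 10^-3 = 2.878 × 10^-3 mol
n(Na2CO3) in the whole flask = 2.878 × 10^-3 × 250.0/25.00 = 0.02878 mol
mass of Na2CO3 = 0.02878 × 105.99 = 3.050 g
% Na2CO3 = 3.050 / 4.371 × 100 = 69.78 %

69.78 %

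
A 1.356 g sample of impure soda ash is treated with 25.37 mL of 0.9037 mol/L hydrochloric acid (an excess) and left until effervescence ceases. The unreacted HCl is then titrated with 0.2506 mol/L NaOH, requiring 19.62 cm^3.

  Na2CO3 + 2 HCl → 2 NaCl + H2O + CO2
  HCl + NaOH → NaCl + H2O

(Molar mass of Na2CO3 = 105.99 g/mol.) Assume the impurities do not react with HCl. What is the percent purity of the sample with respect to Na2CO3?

n(HCl) added = 0.02537 × 0.9037 = 0.02293 mol
n(NaOH) used in back-titration = 0.01962 × 0.2506 = 4.917 × 10^-3 mol
n(HCl) left over = 4.917 × 10^-3 mol (1:1 ratio)
n(HCl) consumed by analyte = 0.02293 − 4.917 × 10^-3 = 0.01801 mol
From the 1:2 ratio, n(Na2CO3) = 1/2 × 0.01801 = 9.005 × 10^-3 mol
mass of Na2CO3 = 9.005 × 10^-3 × 105.99 = 0.9544 g
% Na2CO3 = 0.9544 / 1.356 × 100 = 70.39 %

70.39 %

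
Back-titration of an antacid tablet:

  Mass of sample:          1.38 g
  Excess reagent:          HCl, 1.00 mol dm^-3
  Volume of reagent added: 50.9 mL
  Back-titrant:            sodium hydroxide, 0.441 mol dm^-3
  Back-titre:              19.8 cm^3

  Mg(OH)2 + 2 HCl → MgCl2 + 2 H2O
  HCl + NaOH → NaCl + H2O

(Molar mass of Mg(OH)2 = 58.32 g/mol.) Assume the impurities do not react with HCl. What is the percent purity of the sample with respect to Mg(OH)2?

n(HCl) added = 0.0509 × 1.00 = 0.0509 mol
n(NaOH) used in back-titration = 0.0198 × 0.441 = 8.73 × 10^-3 mol
n(HCl) left over = 8.73 × 10^-3 mol (1:1 ratio)
n(HCl) consumed by analyte = 0.0509 − 8.73 × 10^-3 = 0.0422 mol
From the 1:2 ratio, n(Mg(OH)2) = 1/2 × 0.0422 = 0.0211 mol
mass of Mg(OH)2 = 0.0211 × 58.32 = 1.23 g
% Mg(OH)2 = 1.23 / 1.38 × 100 = 89.1 %

89.1 %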